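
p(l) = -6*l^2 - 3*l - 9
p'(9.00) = -111.00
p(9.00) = -522.00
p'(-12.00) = 141.00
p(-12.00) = -837.00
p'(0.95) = -14.40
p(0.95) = -17.26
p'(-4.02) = 45.24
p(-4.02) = -93.90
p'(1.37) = -19.44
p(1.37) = -24.37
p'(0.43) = -8.16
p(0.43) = -11.40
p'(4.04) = -51.48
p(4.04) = -119.05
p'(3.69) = -47.28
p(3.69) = -101.77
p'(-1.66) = 16.92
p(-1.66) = -20.55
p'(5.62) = -70.44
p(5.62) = -215.37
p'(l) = -12*l - 3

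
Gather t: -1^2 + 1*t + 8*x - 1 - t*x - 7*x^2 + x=t*(1 - x) - 7*x^2 + 9*x - 2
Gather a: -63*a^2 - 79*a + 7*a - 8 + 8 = -63*a^2 - 72*a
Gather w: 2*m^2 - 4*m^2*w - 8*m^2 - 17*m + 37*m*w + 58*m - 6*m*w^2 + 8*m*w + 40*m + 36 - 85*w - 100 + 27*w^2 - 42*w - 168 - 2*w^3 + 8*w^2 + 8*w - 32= -6*m^2 + 81*m - 2*w^3 + w^2*(35 - 6*m) + w*(-4*m^2 + 45*m - 119) - 264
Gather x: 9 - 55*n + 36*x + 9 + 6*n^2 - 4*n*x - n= 6*n^2 - 56*n + x*(36 - 4*n) + 18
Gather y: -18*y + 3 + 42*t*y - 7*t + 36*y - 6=-7*t + y*(42*t + 18) - 3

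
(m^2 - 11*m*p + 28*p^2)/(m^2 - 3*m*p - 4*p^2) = (m - 7*p)/(m + p)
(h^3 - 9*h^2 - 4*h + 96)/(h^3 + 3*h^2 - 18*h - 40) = (h^2 - 5*h - 24)/(h^2 + 7*h + 10)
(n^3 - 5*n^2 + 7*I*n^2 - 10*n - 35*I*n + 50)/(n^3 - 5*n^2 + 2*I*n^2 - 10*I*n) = (n + 5*I)/n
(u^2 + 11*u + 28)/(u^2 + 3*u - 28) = (u + 4)/(u - 4)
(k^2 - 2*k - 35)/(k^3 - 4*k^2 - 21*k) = (k + 5)/(k*(k + 3))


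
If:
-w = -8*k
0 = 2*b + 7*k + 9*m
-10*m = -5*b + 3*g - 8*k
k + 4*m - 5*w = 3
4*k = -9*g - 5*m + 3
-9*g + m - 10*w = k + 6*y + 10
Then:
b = 2418/7411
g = 2776/7411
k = -579/7411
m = -87/7411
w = -4632/7411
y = -26141/22233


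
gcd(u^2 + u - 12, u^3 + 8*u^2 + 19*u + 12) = u + 4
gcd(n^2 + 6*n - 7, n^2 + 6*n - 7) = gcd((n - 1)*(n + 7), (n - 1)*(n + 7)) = n^2 + 6*n - 7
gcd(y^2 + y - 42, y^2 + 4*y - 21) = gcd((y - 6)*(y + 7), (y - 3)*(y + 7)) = y + 7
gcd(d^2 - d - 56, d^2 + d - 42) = d + 7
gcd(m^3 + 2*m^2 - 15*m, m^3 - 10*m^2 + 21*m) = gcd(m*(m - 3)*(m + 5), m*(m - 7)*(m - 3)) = m^2 - 3*m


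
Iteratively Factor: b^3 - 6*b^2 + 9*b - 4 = (b - 4)*(b^2 - 2*b + 1) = (b - 4)*(b - 1)*(b - 1)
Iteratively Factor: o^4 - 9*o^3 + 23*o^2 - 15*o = (o - 3)*(o^3 - 6*o^2 + 5*o) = (o - 5)*(o - 3)*(o^2 - o) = (o - 5)*(o - 3)*(o - 1)*(o)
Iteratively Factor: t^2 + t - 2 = (t - 1)*(t + 2)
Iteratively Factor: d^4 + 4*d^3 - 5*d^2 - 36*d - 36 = (d - 3)*(d^3 + 7*d^2 + 16*d + 12) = (d - 3)*(d + 2)*(d^2 + 5*d + 6) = (d - 3)*(d + 2)*(d + 3)*(d + 2)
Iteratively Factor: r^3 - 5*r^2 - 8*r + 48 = (r + 3)*(r^2 - 8*r + 16) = (r - 4)*(r + 3)*(r - 4)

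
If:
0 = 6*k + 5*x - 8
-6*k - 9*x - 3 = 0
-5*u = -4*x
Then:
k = 29/8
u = -11/5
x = -11/4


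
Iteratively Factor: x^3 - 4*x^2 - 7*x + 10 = (x + 2)*(x^2 - 6*x + 5) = (x - 1)*(x + 2)*(x - 5)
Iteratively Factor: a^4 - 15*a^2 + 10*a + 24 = (a + 1)*(a^3 - a^2 - 14*a + 24) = (a - 3)*(a + 1)*(a^2 + 2*a - 8) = (a - 3)*(a - 2)*(a + 1)*(a + 4)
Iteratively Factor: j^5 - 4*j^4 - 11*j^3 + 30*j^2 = (j + 3)*(j^4 - 7*j^3 + 10*j^2) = (j - 5)*(j + 3)*(j^3 - 2*j^2) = (j - 5)*(j - 2)*(j + 3)*(j^2) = j*(j - 5)*(j - 2)*(j + 3)*(j)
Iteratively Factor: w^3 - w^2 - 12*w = (w - 4)*(w^2 + 3*w) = (w - 4)*(w + 3)*(w)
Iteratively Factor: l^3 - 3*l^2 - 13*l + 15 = (l - 1)*(l^2 - 2*l - 15) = (l - 5)*(l - 1)*(l + 3)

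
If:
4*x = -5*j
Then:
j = -4*x/5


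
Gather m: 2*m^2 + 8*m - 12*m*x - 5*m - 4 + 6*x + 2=2*m^2 + m*(3 - 12*x) + 6*x - 2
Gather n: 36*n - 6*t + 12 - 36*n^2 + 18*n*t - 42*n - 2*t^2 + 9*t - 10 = -36*n^2 + n*(18*t - 6) - 2*t^2 + 3*t + 2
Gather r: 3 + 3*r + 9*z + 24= 3*r + 9*z + 27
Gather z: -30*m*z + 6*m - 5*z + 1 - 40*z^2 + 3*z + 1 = 6*m - 40*z^2 + z*(-30*m - 2) + 2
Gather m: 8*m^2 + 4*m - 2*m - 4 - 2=8*m^2 + 2*m - 6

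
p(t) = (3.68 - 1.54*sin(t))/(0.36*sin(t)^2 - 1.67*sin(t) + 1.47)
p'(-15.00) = -0.60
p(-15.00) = 1.73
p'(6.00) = 1.16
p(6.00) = 2.09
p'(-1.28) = 0.17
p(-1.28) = 1.52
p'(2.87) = -2.82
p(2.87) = 3.12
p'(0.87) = 8.62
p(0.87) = 6.20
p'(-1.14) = 0.26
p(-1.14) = 1.55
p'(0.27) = 2.81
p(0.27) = 3.11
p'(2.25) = -8.97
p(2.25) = 6.39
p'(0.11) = 2.15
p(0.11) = 2.72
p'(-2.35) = -0.53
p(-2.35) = 1.68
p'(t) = (3.68 - 1.54*sin(t))*(-0.72*sin(t)*cos(t) + 1.67*cos(t))/(0.36*sin(t)^2 - 1.67*sin(t) + 1.47)^2 - 1.54*cos(t)/(0.36*sin(t)^2 - 1.67*sin(t) + 1.47)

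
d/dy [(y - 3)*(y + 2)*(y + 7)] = 3*y^2 + 12*y - 13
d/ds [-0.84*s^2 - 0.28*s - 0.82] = -1.68*s - 0.28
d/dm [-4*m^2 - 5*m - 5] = -8*m - 5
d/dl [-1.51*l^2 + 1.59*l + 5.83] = 1.59 - 3.02*l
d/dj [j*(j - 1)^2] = (j - 1)*(3*j - 1)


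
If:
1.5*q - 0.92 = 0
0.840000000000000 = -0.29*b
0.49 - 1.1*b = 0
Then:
No Solution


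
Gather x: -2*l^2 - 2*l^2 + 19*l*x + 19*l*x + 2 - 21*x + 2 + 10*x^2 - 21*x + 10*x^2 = -4*l^2 + 20*x^2 + x*(38*l - 42) + 4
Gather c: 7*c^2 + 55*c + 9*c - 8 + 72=7*c^2 + 64*c + 64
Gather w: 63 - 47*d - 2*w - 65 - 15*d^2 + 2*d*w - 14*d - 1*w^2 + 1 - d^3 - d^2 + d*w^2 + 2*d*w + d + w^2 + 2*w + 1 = -d^3 - 16*d^2 + d*w^2 + 4*d*w - 60*d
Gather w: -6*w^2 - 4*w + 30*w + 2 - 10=-6*w^2 + 26*w - 8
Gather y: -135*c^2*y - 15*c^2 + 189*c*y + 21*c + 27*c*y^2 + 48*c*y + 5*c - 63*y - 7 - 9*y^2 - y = -15*c^2 + 26*c + y^2*(27*c - 9) + y*(-135*c^2 + 237*c - 64) - 7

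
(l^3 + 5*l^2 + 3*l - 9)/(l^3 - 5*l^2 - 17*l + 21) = (l + 3)/(l - 7)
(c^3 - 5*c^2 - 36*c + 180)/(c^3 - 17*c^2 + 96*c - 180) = (c + 6)/(c - 6)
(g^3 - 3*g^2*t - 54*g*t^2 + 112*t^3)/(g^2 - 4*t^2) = (g^2 - g*t - 56*t^2)/(g + 2*t)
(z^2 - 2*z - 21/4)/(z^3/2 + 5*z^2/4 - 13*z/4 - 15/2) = (4*z^2 - 8*z - 21)/(2*z^3 + 5*z^2 - 13*z - 30)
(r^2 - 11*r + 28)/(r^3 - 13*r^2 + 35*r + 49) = (r - 4)/(r^2 - 6*r - 7)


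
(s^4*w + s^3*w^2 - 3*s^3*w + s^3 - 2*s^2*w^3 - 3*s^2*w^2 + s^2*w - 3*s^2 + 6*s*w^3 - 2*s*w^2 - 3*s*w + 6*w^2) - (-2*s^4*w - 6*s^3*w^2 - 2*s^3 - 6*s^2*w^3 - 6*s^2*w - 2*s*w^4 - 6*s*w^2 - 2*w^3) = 3*s^4*w + 7*s^3*w^2 - 3*s^3*w + 3*s^3 + 4*s^2*w^3 - 3*s^2*w^2 + 7*s^2*w - 3*s^2 + 2*s*w^4 + 6*s*w^3 + 4*s*w^2 - 3*s*w + 2*w^3 + 6*w^2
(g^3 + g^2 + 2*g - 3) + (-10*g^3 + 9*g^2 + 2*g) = -9*g^3 + 10*g^2 + 4*g - 3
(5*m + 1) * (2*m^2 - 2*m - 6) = 10*m^3 - 8*m^2 - 32*m - 6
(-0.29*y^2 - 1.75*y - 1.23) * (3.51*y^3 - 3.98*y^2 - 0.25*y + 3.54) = -1.0179*y^5 - 4.9883*y^4 + 2.7202*y^3 + 4.3063*y^2 - 5.8875*y - 4.3542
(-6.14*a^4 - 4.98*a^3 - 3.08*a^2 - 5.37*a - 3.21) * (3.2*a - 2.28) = -19.648*a^5 - 1.9368*a^4 + 1.4984*a^3 - 10.1616*a^2 + 1.9716*a + 7.3188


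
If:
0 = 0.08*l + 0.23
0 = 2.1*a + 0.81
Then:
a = -0.39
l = -2.88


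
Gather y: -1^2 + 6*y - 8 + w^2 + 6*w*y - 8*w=w^2 - 8*w + y*(6*w + 6) - 9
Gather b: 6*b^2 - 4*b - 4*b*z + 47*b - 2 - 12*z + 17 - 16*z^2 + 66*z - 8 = 6*b^2 + b*(43 - 4*z) - 16*z^2 + 54*z + 7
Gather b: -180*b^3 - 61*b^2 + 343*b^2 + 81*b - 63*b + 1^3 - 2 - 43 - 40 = -180*b^3 + 282*b^2 + 18*b - 84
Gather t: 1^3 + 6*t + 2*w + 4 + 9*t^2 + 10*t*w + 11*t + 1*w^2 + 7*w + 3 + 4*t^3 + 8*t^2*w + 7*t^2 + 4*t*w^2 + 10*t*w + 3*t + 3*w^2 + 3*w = 4*t^3 + t^2*(8*w + 16) + t*(4*w^2 + 20*w + 20) + 4*w^2 + 12*w + 8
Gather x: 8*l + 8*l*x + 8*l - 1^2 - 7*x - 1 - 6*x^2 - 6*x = 16*l - 6*x^2 + x*(8*l - 13) - 2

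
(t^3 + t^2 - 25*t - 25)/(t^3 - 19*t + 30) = (t^2 - 4*t - 5)/(t^2 - 5*t + 6)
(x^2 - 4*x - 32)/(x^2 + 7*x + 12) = (x - 8)/(x + 3)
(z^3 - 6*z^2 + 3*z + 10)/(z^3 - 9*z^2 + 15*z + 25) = (z - 2)/(z - 5)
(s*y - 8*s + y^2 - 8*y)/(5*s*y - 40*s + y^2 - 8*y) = (s + y)/(5*s + y)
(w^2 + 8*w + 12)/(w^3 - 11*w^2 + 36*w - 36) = (w^2 + 8*w + 12)/(w^3 - 11*w^2 + 36*w - 36)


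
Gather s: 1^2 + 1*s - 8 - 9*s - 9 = -8*s - 16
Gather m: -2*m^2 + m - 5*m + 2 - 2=-2*m^2 - 4*m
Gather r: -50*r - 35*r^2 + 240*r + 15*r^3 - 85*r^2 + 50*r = 15*r^3 - 120*r^2 + 240*r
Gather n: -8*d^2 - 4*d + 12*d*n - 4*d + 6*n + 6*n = -8*d^2 - 8*d + n*(12*d + 12)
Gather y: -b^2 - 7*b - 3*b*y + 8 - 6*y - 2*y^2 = -b^2 - 7*b - 2*y^2 + y*(-3*b - 6) + 8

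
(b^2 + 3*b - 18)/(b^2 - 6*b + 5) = (b^2 + 3*b - 18)/(b^2 - 6*b + 5)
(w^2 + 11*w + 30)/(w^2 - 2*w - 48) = (w + 5)/(w - 8)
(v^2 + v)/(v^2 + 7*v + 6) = v/(v + 6)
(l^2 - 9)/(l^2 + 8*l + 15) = (l - 3)/(l + 5)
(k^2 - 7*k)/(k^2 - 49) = k/(k + 7)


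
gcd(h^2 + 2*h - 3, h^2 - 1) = h - 1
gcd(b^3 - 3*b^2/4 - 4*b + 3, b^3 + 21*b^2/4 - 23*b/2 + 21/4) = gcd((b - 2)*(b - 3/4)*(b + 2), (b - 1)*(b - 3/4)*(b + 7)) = b - 3/4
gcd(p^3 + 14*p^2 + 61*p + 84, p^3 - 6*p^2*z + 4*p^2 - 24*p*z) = p + 4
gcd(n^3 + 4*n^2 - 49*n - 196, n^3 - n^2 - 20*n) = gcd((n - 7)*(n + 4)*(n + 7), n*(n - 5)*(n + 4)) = n + 4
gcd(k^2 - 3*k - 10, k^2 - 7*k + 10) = k - 5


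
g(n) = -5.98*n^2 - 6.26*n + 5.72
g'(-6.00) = 65.50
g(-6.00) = -172.00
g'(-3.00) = 29.62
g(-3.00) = -29.32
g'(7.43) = -95.12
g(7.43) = -370.92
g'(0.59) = -13.32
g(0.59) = -0.06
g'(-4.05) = 42.18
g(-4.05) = -67.01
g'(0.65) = -14.03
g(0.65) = -0.88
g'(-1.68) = 13.83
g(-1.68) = -0.64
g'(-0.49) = -0.40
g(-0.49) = 7.35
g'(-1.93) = 16.82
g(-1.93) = -4.47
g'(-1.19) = 7.97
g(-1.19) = 4.70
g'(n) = -11.96*n - 6.26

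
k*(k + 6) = k^2 + 6*k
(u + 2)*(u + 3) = u^2 + 5*u + 6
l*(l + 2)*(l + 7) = l^3 + 9*l^2 + 14*l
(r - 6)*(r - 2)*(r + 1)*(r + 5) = r^4 - 2*r^3 - 31*r^2 + 32*r + 60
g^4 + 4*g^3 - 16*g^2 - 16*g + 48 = (g - 2)^2*(g + 2)*(g + 6)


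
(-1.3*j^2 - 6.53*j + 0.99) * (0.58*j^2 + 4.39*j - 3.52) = -0.754*j^4 - 9.4944*j^3 - 23.5165*j^2 + 27.3317*j - 3.4848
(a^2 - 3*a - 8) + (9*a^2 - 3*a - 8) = 10*a^2 - 6*a - 16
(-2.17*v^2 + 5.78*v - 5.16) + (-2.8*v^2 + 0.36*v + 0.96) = -4.97*v^2 + 6.14*v - 4.2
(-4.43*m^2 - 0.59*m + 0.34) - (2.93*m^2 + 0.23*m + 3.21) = -7.36*m^2 - 0.82*m - 2.87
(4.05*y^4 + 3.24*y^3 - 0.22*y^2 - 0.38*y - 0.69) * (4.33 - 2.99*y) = -12.1095*y^5 + 7.8489*y^4 + 14.687*y^3 + 0.1836*y^2 + 0.4177*y - 2.9877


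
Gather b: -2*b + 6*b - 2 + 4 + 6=4*b + 8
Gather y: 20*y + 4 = 20*y + 4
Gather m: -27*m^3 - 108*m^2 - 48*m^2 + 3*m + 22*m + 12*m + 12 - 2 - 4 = -27*m^3 - 156*m^2 + 37*m + 6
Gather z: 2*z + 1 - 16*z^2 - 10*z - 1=-16*z^2 - 8*z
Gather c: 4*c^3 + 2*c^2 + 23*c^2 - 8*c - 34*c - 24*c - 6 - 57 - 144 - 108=4*c^3 + 25*c^2 - 66*c - 315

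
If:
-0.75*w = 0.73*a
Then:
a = -1.02739726027397*w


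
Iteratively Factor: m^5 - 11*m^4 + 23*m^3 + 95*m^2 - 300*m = (m)*(m^4 - 11*m^3 + 23*m^2 + 95*m - 300) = m*(m - 4)*(m^3 - 7*m^2 - 5*m + 75) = m*(m - 4)*(m + 3)*(m^2 - 10*m + 25) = m*(m - 5)*(m - 4)*(m + 3)*(m - 5)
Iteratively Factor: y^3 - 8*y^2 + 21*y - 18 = (y - 3)*(y^2 - 5*y + 6) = (y - 3)*(y - 2)*(y - 3)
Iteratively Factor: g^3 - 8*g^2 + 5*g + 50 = (g - 5)*(g^2 - 3*g - 10) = (g - 5)^2*(g + 2)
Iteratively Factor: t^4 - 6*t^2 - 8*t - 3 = (t - 3)*(t^3 + 3*t^2 + 3*t + 1) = (t - 3)*(t + 1)*(t^2 + 2*t + 1) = (t - 3)*(t + 1)^2*(t + 1)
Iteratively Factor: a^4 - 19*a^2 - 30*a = (a + 2)*(a^3 - 2*a^2 - 15*a) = (a - 5)*(a + 2)*(a^2 + 3*a) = (a - 5)*(a + 2)*(a + 3)*(a)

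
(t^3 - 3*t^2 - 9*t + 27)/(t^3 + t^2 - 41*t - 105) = (t^2 - 6*t + 9)/(t^2 - 2*t - 35)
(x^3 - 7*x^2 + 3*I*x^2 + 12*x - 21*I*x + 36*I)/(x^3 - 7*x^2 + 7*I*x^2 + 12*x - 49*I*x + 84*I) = (x + 3*I)/(x + 7*I)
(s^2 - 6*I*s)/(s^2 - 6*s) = (s - 6*I)/(s - 6)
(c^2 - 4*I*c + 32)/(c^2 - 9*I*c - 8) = (c + 4*I)/(c - I)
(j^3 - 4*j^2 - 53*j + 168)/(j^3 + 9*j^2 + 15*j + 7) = (j^2 - 11*j + 24)/(j^2 + 2*j + 1)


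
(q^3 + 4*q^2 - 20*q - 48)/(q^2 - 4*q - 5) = (-q^3 - 4*q^2 + 20*q + 48)/(-q^2 + 4*q + 5)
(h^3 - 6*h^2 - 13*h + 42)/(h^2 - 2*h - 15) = (h^2 - 9*h + 14)/(h - 5)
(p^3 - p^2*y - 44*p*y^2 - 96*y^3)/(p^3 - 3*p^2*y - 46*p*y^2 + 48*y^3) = (-p^2 - 7*p*y - 12*y^2)/(-p^2 - 5*p*y + 6*y^2)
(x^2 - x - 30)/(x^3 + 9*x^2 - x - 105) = (x - 6)/(x^2 + 4*x - 21)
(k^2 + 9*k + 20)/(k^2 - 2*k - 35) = (k + 4)/(k - 7)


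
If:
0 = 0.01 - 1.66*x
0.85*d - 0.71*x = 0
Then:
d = 0.01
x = 0.01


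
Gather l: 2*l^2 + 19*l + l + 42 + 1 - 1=2*l^2 + 20*l + 42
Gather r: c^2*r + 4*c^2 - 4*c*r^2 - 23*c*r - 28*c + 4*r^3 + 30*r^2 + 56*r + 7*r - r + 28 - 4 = 4*c^2 - 28*c + 4*r^3 + r^2*(30 - 4*c) + r*(c^2 - 23*c + 62) + 24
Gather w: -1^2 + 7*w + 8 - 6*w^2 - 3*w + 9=-6*w^2 + 4*w + 16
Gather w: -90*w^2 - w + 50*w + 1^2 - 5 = -90*w^2 + 49*w - 4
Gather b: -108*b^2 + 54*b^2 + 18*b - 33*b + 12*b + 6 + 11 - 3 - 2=-54*b^2 - 3*b + 12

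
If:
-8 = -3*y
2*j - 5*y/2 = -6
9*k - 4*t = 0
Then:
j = 1/3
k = 4*t/9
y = 8/3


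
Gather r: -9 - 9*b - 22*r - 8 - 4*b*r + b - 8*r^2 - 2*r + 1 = -8*b - 8*r^2 + r*(-4*b - 24) - 16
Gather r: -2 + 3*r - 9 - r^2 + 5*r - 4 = -r^2 + 8*r - 15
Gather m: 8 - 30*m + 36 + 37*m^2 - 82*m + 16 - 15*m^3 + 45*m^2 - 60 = -15*m^3 + 82*m^2 - 112*m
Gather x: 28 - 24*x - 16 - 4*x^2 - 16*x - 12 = -4*x^2 - 40*x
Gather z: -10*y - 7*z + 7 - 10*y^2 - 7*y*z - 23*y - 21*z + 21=-10*y^2 - 33*y + z*(-7*y - 28) + 28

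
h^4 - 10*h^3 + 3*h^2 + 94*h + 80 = (h - 8)*(h - 5)*(h + 1)*(h + 2)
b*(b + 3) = b^2 + 3*b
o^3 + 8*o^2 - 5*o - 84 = (o - 3)*(o + 4)*(o + 7)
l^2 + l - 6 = (l - 2)*(l + 3)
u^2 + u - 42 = (u - 6)*(u + 7)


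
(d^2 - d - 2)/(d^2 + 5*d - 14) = (d + 1)/(d + 7)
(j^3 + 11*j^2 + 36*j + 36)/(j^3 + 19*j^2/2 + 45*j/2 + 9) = 2*(j + 2)/(2*j + 1)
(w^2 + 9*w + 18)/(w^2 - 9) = (w + 6)/(w - 3)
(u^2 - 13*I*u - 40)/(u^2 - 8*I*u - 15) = (u - 8*I)/(u - 3*I)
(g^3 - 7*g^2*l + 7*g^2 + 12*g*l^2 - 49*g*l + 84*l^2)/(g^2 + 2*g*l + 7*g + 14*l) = (g^2 - 7*g*l + 12*l^2)/(g + 2*l)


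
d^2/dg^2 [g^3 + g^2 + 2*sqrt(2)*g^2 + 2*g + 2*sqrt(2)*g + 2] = 6*g + 2 + 4*sqrt(2)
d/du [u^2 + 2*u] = 2*u + 2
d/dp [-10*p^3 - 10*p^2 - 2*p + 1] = -30*p^2 - 20*p - 2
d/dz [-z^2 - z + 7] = -2*z - 1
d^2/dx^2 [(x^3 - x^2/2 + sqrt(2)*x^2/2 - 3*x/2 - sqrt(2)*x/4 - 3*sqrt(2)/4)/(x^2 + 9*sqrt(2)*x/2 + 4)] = (16*sqrt(2)*x^3 + 244*x^3 + 48*x^2 + 366*sqrt(2)*x^2 + 24*sqrt(2)*x + 366*x + 8 + 61*sqrt(2))/(4*x^6 + 54*sqrt(2)*x^5 + 534*x^4 + 1161*sqrt(2)*x^3 + 2136*x^2 + 864*sqrt(2)*x + 256)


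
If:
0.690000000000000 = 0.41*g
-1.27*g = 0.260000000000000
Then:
No Solution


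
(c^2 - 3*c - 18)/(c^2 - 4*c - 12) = (c + 3)/(c + 2)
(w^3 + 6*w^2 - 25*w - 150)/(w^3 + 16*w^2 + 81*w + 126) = (w^2 - 25)/(w^2 + 10*w + 21)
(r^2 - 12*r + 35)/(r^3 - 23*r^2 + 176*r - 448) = (r - 5)/(r^2 - 16*r + 64)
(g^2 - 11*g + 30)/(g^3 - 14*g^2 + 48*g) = (g - 5)/(g*(g - 8))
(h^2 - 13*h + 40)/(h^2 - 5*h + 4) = (h^2 - 13*h + 40)/(h^2 - 5*h + 4)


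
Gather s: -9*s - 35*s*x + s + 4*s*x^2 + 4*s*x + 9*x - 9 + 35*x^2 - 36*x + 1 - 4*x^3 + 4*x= s*(4*x^2 - 31*x - 8) - 4*x^3 + 35*x^2 - 23*x - 8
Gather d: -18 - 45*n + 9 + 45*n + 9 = 0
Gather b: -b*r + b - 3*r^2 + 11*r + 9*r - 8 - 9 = b*(1 - r) - 3*r^2 + 20*r - 17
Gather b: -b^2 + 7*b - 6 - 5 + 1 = -b^2 + 7*b - 10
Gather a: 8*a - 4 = 8*a - 4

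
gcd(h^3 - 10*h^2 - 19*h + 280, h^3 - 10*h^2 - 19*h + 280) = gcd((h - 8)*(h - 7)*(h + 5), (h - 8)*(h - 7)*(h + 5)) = h^3 - 10*h^2 - 19*h + 280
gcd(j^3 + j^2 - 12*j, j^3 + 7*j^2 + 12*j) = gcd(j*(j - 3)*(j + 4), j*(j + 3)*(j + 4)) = j^2 + 4*j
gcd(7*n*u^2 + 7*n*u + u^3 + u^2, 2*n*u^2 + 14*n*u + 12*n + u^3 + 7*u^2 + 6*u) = u + 1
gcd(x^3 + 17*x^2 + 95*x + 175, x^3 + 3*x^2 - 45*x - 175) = x^2 + 10*x + 25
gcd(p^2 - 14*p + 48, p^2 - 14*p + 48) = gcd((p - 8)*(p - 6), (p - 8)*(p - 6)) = p^2 - 14*p + 48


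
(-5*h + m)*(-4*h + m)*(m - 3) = 20*h^2*m - 60*h^2 - 9*h*m^2 + 27*h*m + m^3 - 3*m^2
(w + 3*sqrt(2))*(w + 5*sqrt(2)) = w^2 + 8*sqrt(2)*w + 30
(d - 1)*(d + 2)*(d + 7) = d^3 + 8*d^2 + 5*d - 14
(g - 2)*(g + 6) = g^2 + 4*g - 12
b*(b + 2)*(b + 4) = b^3 + 6*b^2 + 8*b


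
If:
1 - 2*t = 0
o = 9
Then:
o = 9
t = 1/2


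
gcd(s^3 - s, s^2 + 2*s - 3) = s - 1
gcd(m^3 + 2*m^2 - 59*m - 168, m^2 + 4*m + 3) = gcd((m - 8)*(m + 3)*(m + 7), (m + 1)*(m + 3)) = m + 3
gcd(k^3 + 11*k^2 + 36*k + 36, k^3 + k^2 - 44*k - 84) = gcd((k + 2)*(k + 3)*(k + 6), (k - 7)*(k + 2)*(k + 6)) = k^2 + 8*k + 12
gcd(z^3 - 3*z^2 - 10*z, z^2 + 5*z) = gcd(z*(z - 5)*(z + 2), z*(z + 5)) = z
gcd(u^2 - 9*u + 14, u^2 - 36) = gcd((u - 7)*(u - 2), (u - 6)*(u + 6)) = 1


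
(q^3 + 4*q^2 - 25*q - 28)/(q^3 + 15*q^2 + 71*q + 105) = (q^2 - 3*q - 4)/(q^2 + 8*q + 15)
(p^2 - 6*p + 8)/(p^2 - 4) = (p - 4)/(p + 2)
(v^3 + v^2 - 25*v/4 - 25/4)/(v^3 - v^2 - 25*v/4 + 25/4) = (v + 1)/(v - 1)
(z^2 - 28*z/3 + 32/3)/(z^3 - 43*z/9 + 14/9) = 3*(3*z^2 - 28*z + 32)/(9*z^3 - 43*z + 14)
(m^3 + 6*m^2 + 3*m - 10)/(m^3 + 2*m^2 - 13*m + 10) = (m + 2)/(m - 2)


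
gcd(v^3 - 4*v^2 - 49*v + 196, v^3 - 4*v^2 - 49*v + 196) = v^3 - 4*v^2 - 49*v + 196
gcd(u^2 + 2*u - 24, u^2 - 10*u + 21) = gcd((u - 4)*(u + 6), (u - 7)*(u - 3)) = 1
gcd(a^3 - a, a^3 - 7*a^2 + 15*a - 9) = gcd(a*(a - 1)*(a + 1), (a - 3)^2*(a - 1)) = a - 1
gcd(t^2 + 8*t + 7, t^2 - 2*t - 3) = t + 1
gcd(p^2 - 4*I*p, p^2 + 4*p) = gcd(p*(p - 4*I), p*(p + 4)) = p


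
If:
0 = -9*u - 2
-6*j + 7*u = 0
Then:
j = -7/27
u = -2/9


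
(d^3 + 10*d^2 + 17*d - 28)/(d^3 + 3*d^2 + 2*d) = (d^3 + 10*d^2 + 17*d - 28)/(d*(d^2 + 3*d + 2))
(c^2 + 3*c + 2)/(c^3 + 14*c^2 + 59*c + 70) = (c + 1)/(c^2 + 12*c + 35)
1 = 1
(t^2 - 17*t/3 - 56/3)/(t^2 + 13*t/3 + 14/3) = (t - 8)/(t + 2)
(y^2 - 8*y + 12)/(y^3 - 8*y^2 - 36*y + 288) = (y - 2)/(y^2 - 2*y - 48)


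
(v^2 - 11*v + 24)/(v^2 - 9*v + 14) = (v^2 - 11*v + 24)/(v^2 - 9*v + 14)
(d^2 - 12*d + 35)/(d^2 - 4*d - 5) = (d - 7)/(d + 1)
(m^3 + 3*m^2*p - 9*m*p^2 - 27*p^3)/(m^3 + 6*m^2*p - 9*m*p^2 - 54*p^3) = (m + 3*p)/(m + 6*p)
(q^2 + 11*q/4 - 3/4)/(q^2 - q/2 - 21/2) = (4*q - 1)/(2*(2*q - 7))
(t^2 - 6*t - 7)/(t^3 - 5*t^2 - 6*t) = (t - 7)/(t*(t - 6))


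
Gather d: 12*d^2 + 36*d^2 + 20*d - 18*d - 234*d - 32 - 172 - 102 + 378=48*d^2 - 232*d + 72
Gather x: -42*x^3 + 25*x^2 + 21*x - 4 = -42*x^3 + 25*x^2 + 21*x - 4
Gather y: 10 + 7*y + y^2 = y^2 + 7*y + 10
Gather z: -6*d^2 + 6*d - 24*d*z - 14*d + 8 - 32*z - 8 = -6*d^2 - 8*d + z*(-24*d - 32)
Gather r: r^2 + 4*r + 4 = r^2 + 4*r + 4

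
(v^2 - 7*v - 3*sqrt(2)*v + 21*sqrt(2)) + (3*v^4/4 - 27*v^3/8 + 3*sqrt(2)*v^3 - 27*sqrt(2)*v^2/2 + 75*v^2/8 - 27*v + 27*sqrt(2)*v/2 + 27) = 3*v^4/4 - 27*v^3/8 + 3*sqrt(2)*v^3 - 27*sqrt(2)*v^2/2 + 83*v^2/8 - 34*v + 21*sqrt(2)*v/2 + 27 + 21*sqrt(2)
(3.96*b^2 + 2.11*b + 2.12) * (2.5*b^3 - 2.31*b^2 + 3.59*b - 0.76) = 9.9*b^5 - 3.8726*b^4 + 14.6423*b^3 - 0.331900000000001*b^2 + 6.0072*b - 1.6112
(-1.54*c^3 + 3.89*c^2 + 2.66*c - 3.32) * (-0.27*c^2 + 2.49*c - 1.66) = 0.4158*c^5 - 4.8849*c^4 + 11.5243*c^3 + 1.0624*c^2 - 12.6824*c + 5.5112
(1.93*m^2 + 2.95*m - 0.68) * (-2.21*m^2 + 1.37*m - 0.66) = -4.2653*m^4 - 3.8754*m^3 + 4.2705*m^2 - 2.8786*m + 0.4488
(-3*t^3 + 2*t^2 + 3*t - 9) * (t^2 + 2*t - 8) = -3*t^5 - 4*t^4 + 31*t^3 - 19*t^2 - 42*t + 72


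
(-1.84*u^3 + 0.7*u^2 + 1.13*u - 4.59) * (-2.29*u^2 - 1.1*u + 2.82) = 4.2136*u^5 + 0.421*u^4 - 8.5465*u^3 + 11.2421*u^2 + 8.2356*u - 12.9438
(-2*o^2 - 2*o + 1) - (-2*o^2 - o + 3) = -o - 2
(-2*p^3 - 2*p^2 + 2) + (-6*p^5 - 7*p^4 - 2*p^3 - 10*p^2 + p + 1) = -6*p^5 - 7*p^4 - 4*p^3 - 12*p^2 + p + 3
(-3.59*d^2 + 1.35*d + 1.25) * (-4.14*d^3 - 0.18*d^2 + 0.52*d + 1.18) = 14.8626*d^5 - 4.9428*d^4 - 7.2848*d^3 - 3.7592*d^2 + 2.243*d + 1.475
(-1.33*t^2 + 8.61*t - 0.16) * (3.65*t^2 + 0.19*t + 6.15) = -4.8545*t^4 + 31.1738*t^3 - 7.1276*t^2 + 52.9211*t - 0.984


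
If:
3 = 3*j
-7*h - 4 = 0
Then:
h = -4/7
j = 1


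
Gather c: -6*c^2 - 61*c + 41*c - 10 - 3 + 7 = -6*c^2 - 20*c - 6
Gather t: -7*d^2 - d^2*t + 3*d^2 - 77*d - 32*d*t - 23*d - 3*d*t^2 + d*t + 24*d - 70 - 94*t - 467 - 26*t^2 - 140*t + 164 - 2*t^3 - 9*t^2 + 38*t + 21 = -4*d^2 - 76*d - 2*t^3 + t^2*(-3*d - 35) + t*(-d^2 - 31*d - 196) - 352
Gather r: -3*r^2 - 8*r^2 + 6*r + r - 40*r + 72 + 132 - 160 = -11*r^2 - 33*r + 44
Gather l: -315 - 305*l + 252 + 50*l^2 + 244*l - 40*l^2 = 10*l^2 - 61*l - 63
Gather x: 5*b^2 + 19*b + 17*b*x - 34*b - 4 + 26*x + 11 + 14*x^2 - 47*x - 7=5*b^2 - 15*b + 14*x^2 + x*(17*b - 21)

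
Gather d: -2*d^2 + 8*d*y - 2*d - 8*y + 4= -2*d^2 + d*(8*y - 2) - 8*y + 4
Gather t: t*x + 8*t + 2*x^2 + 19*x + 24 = t*(x + 8) + 2*x^2 + 19*x + 24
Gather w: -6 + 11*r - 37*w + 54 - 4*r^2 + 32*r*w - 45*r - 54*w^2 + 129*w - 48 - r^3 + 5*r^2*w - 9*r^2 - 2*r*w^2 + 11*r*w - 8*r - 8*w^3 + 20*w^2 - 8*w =-r^3 - 13*r^2 - 42*r - 8*w^3 + w^2*(-2*r - 34) + w*(5*r^2 + 43*r + 84)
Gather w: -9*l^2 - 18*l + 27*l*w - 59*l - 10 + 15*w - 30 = -9*l^2 - 77*l + w*(27*l + 15) - 40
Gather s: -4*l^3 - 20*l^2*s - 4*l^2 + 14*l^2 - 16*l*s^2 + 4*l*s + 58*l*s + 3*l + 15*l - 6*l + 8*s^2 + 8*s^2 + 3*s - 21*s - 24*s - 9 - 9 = -4*l^3 + 10*l^2 + 12*l + s^2*(16 - 16*l) + s*(-20*l^2 + 62*l - 42) - 18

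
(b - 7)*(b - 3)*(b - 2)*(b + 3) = b^4 - 9*b^3 + 5*b^2 + 81*b - 126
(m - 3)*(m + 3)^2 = m^3 + 3*m^2 - 9*m - 27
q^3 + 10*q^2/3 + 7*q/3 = q*(q + 1)*(q + 7/3)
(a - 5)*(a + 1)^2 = a^3 - 3*a^2 - 9*a - 5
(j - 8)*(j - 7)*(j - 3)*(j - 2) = j^4 - 20*j^3 + 137*j^2 - 370*j + 336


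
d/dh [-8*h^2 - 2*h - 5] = -16*h - 2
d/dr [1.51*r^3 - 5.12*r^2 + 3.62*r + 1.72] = 4.53*r^2 - 10.24*r + 3.62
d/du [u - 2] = 1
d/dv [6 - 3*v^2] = -6*v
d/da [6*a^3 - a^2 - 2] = 2*a*(9*a - 1)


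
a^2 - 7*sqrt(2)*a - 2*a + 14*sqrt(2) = (a - 2)*(a - 7*sqrt(2))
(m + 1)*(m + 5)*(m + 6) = m^3 + 12*m^2 + 41*m + 30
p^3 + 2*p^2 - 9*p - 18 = (p - 3)*(p + 2)*(p + 3)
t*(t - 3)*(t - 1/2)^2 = t^4 - 4*t^3 + 13*t^2/4 - 3*t/4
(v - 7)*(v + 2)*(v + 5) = v^3 - 39*v - 70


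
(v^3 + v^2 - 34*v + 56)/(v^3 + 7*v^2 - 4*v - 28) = (v - 4)/(v + 2)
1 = 1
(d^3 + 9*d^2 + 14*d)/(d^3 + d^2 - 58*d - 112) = d/(d - 8)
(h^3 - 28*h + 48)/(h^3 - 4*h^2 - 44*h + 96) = (h - 4)/(h - 8)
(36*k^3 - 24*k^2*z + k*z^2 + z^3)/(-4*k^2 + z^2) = (-18*k^2 + 3*k*z + z^2)/(2*k + z)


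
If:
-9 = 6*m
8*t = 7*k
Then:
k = 8*t/7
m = -3/2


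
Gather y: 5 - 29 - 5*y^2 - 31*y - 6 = -5*y^2 - 31*y - 30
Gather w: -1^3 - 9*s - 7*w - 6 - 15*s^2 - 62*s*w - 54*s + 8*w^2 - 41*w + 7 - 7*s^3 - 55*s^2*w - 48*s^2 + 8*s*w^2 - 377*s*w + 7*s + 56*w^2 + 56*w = -7*s^3 - 63*s^2 - 56*s + w^2*(8*s + 64) + w*(-55*s^2 - 439*s + 8)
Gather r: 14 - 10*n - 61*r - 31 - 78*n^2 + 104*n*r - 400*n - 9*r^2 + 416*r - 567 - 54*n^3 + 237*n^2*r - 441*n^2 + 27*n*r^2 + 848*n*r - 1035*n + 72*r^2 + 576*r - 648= -54*n^3 - 519*n^2 - 1445*n + r^2*(27*n + 63) + r*(237*n^2 + 952*n + 931) - 1232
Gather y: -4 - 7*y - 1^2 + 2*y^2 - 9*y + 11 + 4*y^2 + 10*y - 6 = 6*y^2 - 6*y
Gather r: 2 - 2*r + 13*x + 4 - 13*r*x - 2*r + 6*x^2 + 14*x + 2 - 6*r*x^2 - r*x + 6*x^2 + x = r*(-6*x^2 - 14*x - 4) + 12*x^2 + 28*x + 8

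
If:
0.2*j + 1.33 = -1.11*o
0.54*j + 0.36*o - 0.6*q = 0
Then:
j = 1.26279863481229*q + 0.907849829351536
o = -0.227531285551763*q - 1.3617747440273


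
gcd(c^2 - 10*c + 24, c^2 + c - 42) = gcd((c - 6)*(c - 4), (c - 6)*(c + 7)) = c - 6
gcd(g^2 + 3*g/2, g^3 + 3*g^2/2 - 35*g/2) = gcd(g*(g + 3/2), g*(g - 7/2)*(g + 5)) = g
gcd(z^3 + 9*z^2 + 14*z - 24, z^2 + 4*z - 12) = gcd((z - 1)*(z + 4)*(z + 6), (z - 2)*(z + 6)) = z + 6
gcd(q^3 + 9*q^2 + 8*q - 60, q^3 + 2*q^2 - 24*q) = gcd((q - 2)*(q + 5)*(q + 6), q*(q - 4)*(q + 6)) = q + 6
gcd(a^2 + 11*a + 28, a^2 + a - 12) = a + 4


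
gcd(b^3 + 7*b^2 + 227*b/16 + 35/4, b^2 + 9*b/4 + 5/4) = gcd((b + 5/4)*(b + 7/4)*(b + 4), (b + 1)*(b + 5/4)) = b + 5/4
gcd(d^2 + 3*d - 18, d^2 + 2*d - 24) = d + 6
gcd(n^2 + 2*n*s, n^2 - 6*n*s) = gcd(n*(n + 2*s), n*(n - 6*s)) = n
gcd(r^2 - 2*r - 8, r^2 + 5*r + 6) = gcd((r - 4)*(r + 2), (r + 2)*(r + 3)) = r + 2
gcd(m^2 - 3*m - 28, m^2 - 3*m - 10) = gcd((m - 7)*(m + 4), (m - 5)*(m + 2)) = 1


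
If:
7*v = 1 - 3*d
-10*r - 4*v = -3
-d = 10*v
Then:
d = 10/23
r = 73/230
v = -1/23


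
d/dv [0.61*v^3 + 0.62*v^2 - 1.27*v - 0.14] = 1.83*v^2 + 1.24*v - 1.27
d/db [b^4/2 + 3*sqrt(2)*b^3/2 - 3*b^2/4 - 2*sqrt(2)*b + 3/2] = 2*b^3 + 9*sqrt(2)*b^2/2 - 3*b/2 - 2*sqrt(2)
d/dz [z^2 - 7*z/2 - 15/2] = 2*z - 7/2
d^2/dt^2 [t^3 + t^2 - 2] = 6*t + 2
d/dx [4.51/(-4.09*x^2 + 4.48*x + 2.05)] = (36.8918*x - 20.2048)/(-4.09*x^2 + 4.48*x + 2.05)^2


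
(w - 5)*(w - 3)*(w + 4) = w^3 - 4*w^2 - 17*w + 60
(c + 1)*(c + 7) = c^2 + 8*c + 7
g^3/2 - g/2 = g*(g/2 + 1/2)*(g - 1)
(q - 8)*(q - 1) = q^2 - 9*q + 8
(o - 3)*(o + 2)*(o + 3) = o^3 + 2*o^2 - 9*o - 18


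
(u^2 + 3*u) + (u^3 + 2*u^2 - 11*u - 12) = u^3 + 3*u^2 - 8*u - 12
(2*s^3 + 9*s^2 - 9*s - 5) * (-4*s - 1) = -8*s^4 - 38*s^3 + 27*s^2 + 29*s + 5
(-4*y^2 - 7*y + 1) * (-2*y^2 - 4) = 8*y^4 + 14*y^3 + 14*y^2 + 28*y - 4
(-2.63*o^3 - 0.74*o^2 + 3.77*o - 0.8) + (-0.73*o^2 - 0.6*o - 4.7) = -2.63*o^3 - 1.47*o^2 + 3.17*o - 5.5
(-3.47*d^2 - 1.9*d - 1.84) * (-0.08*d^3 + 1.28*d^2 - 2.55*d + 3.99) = 0.2776*d^5 - 4.2896*d^4 + 6.5637*d^3 - 11.3555*d^2 - 2.889*d - 7.3416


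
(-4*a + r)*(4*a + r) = -16*a^2 + r^2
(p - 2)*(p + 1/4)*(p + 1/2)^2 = p^4 - 3*p^3/4 - 2*p^2 - 15*p/16 - 1/8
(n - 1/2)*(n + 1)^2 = n^3 + 3*n^2/2 - 1/2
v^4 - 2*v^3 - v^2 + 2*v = v*(v - 2)*(v - 1)*(v + 1)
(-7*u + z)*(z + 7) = -7*u*z - 49*u + z^2 + 7*z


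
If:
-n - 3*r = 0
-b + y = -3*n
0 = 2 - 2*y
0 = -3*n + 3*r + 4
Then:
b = 4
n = 1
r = -1/3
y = 1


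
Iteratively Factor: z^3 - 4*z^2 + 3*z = (z)*(z^2 - 4*z + 3) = z*(z - 1)*(z - 3)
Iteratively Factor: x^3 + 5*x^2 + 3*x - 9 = (x - 1)*(x^2 + 6*x + 9) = (x - 1)*(x + 3)*(x + 3)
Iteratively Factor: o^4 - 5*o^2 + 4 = (o + 1)*(o^3 - o^2 - 4*o + 4) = (o - 2)*(o + 1)*(o^2 + o - 2) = (o - 2)*(o + 1)*(o + 2)*(o - 1)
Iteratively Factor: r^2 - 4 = (r + 2)*(r - 2)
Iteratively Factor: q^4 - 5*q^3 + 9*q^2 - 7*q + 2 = (q - 1)*(q^3 - 4*q^2 + 5*q - 2) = (q - 2)*(q - 1)*(q^2 - 2*q + 1) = (q - 2)*(q - 1)^2*(q - 1)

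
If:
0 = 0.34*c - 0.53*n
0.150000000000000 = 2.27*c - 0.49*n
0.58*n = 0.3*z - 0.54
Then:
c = 0.08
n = 0.05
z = 1.90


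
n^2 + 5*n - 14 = (n - 2)*(n + 7)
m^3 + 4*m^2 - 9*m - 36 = (m - 3)*(m + 3)*(m + 4)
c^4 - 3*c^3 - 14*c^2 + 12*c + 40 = (c - 5)*(c - 2)*(c + 2)^2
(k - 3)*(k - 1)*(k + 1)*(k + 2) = k^4 - k^3 - 7*k^2 + k + 6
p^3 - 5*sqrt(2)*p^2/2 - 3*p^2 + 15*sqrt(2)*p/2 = p*(p - 3)*(p - 5*sqrt(2)/2)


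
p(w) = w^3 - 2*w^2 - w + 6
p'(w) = 3*w^2 - 4*w - 1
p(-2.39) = -16.69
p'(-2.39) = 25.70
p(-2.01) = -8.19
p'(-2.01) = 19.16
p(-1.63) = -2.01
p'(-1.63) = 13.49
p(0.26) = 5.62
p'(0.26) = -1.84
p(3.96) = 32.78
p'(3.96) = 30.20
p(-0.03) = 6.03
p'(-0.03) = -0.88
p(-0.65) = 5.53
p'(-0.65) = 2.87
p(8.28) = 428.27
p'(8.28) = 171.56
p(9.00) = 564.00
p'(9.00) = 206.00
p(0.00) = 6.00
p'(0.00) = -1.00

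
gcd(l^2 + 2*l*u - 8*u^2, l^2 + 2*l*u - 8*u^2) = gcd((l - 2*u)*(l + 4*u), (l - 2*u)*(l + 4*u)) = -l^2 - 2*l*u + 8*u^2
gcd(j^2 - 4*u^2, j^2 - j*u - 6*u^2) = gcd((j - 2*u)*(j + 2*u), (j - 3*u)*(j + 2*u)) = j + 2*u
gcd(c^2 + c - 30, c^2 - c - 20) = c - 5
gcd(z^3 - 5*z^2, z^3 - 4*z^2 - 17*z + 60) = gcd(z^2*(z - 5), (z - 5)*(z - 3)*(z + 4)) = z - 5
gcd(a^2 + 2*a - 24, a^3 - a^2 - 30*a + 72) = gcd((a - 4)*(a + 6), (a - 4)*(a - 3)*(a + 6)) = a^2 + 2*a - 24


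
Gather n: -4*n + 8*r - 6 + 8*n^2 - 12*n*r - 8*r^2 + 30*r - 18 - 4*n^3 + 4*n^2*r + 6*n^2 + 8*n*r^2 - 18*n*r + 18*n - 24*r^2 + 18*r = -4*n^3 + n^2*(4*r + 14) + n*(8*r^2 - 30*r + 14) - 32*r^2 + 56*r - 24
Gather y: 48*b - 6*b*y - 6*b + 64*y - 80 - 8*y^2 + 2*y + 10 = 42*b - 8*y^2 + y*(66 - 6*b) - 70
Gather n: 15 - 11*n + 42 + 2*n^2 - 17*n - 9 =2*n^2 - 28*n + 48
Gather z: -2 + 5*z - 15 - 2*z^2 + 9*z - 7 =-2*z^2 + 14*z - 24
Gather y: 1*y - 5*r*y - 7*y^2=-7*y^2 + y*(1 - 5*r)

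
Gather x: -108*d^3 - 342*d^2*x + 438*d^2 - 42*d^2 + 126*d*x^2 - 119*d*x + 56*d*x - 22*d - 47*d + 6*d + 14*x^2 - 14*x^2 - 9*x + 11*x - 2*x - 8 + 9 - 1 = -108*d^3 + 396*d^2 + 126*d*x^2 - 63*d + x*(-342*d^2 - 63*d)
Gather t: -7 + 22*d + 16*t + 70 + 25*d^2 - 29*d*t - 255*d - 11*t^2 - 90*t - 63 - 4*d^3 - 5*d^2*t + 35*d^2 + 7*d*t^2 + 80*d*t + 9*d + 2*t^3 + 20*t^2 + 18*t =-4*d^3 + 60*d^2 - 224*d + 2*t^3 + t^2*(7*d + 9) + t*(-5*d^2 + 51*d - 56)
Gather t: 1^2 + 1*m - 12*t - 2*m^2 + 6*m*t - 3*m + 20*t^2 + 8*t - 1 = -2*m^2 - 2*m + 20*t^2 + t*(6*m - 4)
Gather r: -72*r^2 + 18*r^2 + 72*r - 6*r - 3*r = -54*r^2 + 63*r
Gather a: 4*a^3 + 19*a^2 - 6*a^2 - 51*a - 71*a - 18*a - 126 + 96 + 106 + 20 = 4*a^3 + 13*a^2 - 140*a + 96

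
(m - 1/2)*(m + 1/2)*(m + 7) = m^3 + 7*m^2 - m/4 - 7/4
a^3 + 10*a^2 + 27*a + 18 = (a + 1)*(a + 3)*(a + 6)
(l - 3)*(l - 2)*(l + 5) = l^3 - 19*l + 30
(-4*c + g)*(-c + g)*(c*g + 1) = 4*c^3*g - 5*c^2*g^2 + 4*c^2 + c*g^3 - 5*c*g + g^2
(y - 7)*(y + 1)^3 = y^4 - 4*y^3 - 18*y^2 - 20*y - 7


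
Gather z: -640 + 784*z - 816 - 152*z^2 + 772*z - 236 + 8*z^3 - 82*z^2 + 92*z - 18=8*z^3 - 234*z^2 + 1648*z - 1710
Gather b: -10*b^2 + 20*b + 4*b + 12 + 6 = -10*b^2 + 24*b + 18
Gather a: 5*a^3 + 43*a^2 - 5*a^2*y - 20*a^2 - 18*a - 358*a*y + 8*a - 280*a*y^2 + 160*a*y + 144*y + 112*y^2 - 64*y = 5*a^3 + a^2*(23 - 5*y) + a*(-280*y^2 - 198*y - 10) + 112*y^2 + 80*y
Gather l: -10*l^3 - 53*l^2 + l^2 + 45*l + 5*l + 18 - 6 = -10*l^3 - 52*l^2 + 50*l + 12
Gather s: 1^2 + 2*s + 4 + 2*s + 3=4*s + 8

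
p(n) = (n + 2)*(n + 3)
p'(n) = 2*n + 5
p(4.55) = 49.45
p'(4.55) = 14.10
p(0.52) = 8.87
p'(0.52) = 6.04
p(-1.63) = 0.51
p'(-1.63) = 1.74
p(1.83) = 18.50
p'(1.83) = 8.66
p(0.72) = 10.12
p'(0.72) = 6.44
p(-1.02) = 1.94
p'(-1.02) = 2.96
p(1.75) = 17.81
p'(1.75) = 8.50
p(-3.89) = 1.68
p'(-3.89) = -2.78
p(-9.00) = 42.00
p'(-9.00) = -13.00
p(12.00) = 210.00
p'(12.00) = 29.00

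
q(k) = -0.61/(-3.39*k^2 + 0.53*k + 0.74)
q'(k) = -0.61*(6.78*k - 0.53)/(-3.39*k^2 + 0.53*k + 0.74)^2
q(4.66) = 0.01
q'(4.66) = -0.00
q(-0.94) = 0.22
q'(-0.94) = 0.56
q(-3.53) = 0.01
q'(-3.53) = 0.01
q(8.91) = 0.00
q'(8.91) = -0.00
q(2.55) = 0.03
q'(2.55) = -0.03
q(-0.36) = -5.55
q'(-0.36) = 150.16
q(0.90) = 0.40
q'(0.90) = -1.45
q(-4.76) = 0.01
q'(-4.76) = 0.00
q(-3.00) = 0.02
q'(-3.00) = 0.01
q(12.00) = 0.00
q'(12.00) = -0.00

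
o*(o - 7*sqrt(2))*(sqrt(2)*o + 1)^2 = 2*o^4 - 12*sqrt(2)*o^3 - 27*o^2 - 7*sqrt(2)*o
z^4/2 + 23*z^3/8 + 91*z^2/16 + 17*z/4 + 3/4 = (z/2 + 1)*(z + 1/4)*(z + 3/2)*(z + 2)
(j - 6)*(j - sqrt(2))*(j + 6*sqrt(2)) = j^3 - 6*j^2 + 5*sqrt(2)*j^2 - 30*sqrt(2)*j - 12*j + 72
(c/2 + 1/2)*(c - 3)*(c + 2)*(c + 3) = c^4/2 + 3*c^3/2 - 7*c^2/2 - 27*c/2 - 9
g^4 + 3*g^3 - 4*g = g*(g - 1)*(g + 2)^2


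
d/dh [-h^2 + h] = 1 - 2*h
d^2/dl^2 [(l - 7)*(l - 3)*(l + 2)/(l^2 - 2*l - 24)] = 2*(13*l^3 - 306*l^2 + 1548*l - 3480)/(l^6 - 6*l^5 - 60*l^4 + 280*l^3 + 1440*l^2 - 3456*l - 13824)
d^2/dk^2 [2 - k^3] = -6*k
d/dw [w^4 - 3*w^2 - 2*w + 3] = 4*w^3 - 6*w - 2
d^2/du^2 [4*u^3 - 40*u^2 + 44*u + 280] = 24*u - 80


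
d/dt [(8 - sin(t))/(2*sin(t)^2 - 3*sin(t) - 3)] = (-32*sin(t) - cos(2*t) + 28)*cos(t)/(3*sin(t) + cos(2*t) + 2)^2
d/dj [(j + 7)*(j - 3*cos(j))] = j + (j + 7)*(3*sin(j) + 1) - 3*cos(j)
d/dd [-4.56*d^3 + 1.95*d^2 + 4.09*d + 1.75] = -13.68*d^2 + 3.9*d + 4.09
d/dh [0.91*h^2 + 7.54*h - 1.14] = 1.82*h + 7.54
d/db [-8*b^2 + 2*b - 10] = 2 - 16*b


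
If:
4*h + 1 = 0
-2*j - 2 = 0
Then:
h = -1/4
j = -1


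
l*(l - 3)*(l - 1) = l^3 - 4*l^2 + 3*l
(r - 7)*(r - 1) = r^2 - 8*r + 7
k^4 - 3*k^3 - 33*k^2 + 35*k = k*(k - 7)*(k - 1)*(k + 5)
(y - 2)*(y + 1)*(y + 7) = y^3 + 6*y^2 - 9*y - 14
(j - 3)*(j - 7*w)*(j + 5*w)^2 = j^4 + 3*j^3*w - 3*j^3 - 45*j^2*w^2 - 9*j^2*w - 175*j*w^3 + 135*j*w^2 + 525*w^3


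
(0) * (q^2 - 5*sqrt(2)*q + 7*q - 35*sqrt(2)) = 0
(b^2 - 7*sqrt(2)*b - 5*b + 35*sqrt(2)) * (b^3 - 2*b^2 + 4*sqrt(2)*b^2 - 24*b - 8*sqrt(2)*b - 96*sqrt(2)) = b^5 - 7*b^4 - 3*sqrt(2)*b^4 - 70*b^3 + 21*sqrt(2)*b^3 + 42*sqrt(2)*b^2 + 512*b^2 - 360*sqrt(2)*b + 784*b - 6720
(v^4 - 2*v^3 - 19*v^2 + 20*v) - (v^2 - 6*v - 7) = v^4 - 2*v^3 - 20*v^2 + 26*v + 7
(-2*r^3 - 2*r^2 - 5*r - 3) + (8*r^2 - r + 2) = -2*r^3 + 6*r^2 - 6*r - 1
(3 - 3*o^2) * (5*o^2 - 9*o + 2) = -15*o^4 + 27*o^3 + 9*o^2 - 27*o + 6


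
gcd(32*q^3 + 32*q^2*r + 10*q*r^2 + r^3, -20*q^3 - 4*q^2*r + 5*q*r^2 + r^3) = 2*q + r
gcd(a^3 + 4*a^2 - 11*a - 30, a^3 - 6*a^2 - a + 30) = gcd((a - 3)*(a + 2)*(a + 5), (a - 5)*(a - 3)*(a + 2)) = a^2 - a - 6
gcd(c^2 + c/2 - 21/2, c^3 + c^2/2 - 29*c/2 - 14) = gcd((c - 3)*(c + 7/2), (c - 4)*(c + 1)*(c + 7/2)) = c + 7/2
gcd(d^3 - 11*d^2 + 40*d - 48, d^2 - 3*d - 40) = 1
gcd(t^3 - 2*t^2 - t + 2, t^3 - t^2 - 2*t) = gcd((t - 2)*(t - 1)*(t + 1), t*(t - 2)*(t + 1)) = t^2 - t - 2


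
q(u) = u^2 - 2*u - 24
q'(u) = 2*u - 2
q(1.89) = -24.21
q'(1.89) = 1.78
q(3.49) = -18.80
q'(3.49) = 4.98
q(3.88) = -16.71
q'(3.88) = 5.76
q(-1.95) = -16.30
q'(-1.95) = -5.90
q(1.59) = -24.65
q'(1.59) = 1.18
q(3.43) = -19.10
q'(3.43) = 4.86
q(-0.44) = -22.93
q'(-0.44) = -2.88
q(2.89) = -21.43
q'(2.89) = 3.78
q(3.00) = -21.00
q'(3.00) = 4.00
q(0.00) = -24.00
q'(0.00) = -2.00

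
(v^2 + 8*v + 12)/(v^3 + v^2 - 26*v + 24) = (v + 2)/(v^2 - 5*v + 4)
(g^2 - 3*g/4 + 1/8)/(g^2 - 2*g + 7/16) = 2*(2*g - 1)/(4*g - 7)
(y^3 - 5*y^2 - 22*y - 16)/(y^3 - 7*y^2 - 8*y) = (y + 2)/y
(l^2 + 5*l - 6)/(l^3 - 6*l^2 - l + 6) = (l + 6)/(l^2 - 5*l - 6)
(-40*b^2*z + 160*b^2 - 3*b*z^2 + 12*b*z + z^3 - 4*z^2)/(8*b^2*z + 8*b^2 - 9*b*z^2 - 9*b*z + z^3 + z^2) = (5*b*z - 20*b + z^2 - 4*z)/(-b*z - b + z^2 + z)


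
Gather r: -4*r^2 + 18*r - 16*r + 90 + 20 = -4*r^2 + 2*r + 110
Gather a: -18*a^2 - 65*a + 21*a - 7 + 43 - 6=-18*a^2 - 44*a + 30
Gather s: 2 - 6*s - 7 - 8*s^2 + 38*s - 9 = -8*s^2 + 32*s - 14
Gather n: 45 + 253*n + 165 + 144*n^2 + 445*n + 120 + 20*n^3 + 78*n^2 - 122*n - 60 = 20*n^3 + 222*n^2 + 576*n + 270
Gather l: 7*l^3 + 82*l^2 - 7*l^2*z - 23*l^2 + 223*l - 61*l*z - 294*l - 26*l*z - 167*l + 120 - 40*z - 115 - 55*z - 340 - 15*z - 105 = 7*l^3 + l^2*(59 - 7*z) + l*(-87*z - 238) - 110*z - 440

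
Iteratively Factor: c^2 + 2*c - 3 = (c + 3)*(c - 1)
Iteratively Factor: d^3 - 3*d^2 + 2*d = (d)*(d^2 - 3*d + 2) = d*(d - 2)*(d - 1)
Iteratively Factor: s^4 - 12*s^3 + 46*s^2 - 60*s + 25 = (s - 5)*(s^3 - 7*s^2 + 11*s - 5) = (s - 5)*(s - 1)*(s^2 - 6*s + 5) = (s - 5)^2*(s - 1)*(s - 1)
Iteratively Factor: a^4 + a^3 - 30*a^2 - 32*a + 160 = (a + 4)*(a^3 - 3*a^2 - 18*a + 40) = (a - 5)*(a + 4)*(a^2 + 2*a - 8) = (a - 5)*(a + 4)^2*(a - 2)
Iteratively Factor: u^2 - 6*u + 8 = (u - 4)*(u - 2)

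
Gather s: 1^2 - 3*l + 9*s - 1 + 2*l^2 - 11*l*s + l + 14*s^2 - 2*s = 2*l^2 - 2*l + 14*s^2 + s*(7 - 11*l)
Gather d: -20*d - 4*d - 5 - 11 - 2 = -24*d - 18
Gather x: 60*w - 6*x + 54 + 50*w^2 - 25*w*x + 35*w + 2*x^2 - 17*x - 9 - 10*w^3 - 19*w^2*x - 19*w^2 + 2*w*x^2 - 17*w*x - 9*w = -10*w^3 + 31*w^2 + 86*w + x^2*(2*w + 2) + x*(-19*w^2 - 42*w - 23) + 45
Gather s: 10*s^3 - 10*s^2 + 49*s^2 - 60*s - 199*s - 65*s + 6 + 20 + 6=10*s^3 + 39*s^2 - 324*s + 32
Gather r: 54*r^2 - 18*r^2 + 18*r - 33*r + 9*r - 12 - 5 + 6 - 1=36*r^2 - 6*r - 12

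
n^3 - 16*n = n*(n - 4)*(n + 4)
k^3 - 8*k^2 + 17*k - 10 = (k - 5)*(k - 2)*(k - 1)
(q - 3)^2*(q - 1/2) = q^3 - 13*q^2/2 + 12*q - 9/2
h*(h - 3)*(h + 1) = h^3 - 2*h^2 - 3*h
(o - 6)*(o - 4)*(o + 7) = o^3 - 3*o^2 - 46*o + 168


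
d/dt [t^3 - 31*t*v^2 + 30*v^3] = 3*t^2 - 31*v^2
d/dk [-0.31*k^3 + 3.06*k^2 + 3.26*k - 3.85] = -0.93*k^2 + 6.12*k + 3.26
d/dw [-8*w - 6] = -8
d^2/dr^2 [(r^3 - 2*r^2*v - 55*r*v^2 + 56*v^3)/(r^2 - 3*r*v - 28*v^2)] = v^2*(-48*r^3 + 504*r^2*v - 5544*r*v^2 + 10248*v^3)/(r^6 - 9*r^5*v - 57*r^4*v^2 + 477*r^3*v^3 + 1596*r^2*v^4 - 7056*r*v^5 - 21952*v^6)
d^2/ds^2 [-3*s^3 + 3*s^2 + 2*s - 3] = 6 - 18*s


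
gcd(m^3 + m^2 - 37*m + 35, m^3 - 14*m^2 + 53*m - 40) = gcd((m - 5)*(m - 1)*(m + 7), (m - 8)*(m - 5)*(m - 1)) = m^2 - 6*m + 5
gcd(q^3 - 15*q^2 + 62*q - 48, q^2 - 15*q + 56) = q - 8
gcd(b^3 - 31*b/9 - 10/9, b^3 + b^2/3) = b + 1/3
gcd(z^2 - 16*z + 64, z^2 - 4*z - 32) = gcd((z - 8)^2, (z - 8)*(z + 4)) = z - 8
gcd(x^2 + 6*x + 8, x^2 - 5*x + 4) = 1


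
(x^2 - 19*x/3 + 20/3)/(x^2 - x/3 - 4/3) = (x - 5)/(x + 1)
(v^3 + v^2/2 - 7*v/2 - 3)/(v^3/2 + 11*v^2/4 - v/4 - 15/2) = 2*(2*v^3 + v^2 - 7*v - 6)/(2*v^3 + 11*v^2 - v - 30)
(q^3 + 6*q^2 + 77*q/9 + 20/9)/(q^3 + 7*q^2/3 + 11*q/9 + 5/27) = 3*(q + 4)/(3*q + 1)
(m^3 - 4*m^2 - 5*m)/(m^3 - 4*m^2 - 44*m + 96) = m*(m^2 - 4*m - 5)/(m^3 - 4*m^2 - 44*m + 96)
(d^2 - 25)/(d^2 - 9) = (d^2 - 25)/(d^2 - 9)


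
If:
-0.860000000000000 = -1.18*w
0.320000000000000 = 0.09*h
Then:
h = 3.56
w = 0.73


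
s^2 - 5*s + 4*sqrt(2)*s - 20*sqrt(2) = (s - 5)*(s + 4*sqrt(2))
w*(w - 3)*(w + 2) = w^3 - w^2 - 6*w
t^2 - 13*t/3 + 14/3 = (t - 7/3)*(t - 2)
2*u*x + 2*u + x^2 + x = (2*u + x)*(x + 1)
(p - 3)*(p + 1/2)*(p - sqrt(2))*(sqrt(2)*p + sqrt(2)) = sqrt(2)*p^4 - 3*sqrt(2)*p^3/2 - 2*p^3 - 4*sqrt(2)*p^2 + 3*p^2 - 3*sqrt(2)*p/2 + 8*p + 3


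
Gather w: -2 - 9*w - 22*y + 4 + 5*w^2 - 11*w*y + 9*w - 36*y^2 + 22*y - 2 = 5*w^2 - 11*w*y - 36*y^2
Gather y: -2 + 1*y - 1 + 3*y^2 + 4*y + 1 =3*y^2 + 5*y - 2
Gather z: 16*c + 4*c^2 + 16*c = 4*c^2 + 32*c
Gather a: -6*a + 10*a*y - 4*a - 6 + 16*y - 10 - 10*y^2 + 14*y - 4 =a*(10*y - 10) - 10*y^2 + 30*y - 20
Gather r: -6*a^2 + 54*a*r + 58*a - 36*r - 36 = -6*a^2 + 58*a + r*(54*a - 36) - 36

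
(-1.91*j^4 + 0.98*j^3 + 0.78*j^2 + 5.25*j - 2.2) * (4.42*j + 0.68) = -8.4422*j^5 + 3.0328*j^4 + 4.114*j^3 + 23.7354*j^2 - 6.154*j - 1.496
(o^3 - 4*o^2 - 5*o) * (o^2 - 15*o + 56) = o^5 - 19*o^4 + 111*o^3 - 149*o^2 - 280*o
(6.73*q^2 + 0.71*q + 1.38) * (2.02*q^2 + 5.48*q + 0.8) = 13.5946*q^4 + 38.3146*q^3 + 12.0624*q^2 + 8.1304*q + 1.104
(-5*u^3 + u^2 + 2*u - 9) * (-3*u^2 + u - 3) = 15*u^5 - 8*u^4 + 10*u^3 + 26*u^2 - 15*u + 27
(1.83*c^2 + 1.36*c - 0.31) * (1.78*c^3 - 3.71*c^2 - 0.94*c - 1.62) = 3.2574*c^5 - 4.3685*c^4 - 7.3176*c^3 - 3.0929*c^2 - 1.9118*c + 0.5022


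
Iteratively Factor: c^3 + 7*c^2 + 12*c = (c + 4)*(c^2 + 3*c) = c*(c + 4)*(c + 3)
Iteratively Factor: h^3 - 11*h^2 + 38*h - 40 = (h - 2)*(h^2 - 9*h + 20) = (h - 4)*(h - 2)*(h - 5)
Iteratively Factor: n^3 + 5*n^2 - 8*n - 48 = (n + 4)*(n^2 + n - 12) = (n - 3)*(n + 4)*(n + 4)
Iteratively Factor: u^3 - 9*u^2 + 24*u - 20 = (u - 5)*(u^2 - 4*u + 4) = (u - 5)*(u - 2)*(u - 2)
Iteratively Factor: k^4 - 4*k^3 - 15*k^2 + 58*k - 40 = (k - 2)*(k^3 - 2*k^2 - 19*k + 20) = (k - 2)*(k + 4)*(k^2 - 6*k + 5) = (k - 2)*(k - 1)*(k + 4)*(k - 5)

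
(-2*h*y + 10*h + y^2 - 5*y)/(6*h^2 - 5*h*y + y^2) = (y - 5)/(-3*h + y)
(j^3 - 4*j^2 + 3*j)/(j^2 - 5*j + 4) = j*(j - 3)/(j - 4)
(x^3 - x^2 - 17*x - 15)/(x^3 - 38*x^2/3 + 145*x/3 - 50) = 3*(x^2 + 4*x + 3)/(3*x^2 - 23*x + 30)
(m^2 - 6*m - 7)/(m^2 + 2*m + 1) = (m - 7)/(m + 1)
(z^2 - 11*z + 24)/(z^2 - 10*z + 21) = (z - 8)/(z - 7)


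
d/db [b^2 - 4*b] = 2*b - 4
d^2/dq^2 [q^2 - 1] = 2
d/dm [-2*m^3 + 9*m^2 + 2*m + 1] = -6*m^2 + 18*m + 2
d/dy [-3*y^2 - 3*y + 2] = -6*y - 3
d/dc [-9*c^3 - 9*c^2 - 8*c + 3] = -27*c^2 - 18*c - 8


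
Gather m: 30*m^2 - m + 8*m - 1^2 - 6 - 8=30*m^2 + 7*m - 15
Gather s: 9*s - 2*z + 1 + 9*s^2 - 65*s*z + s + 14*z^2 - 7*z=9*s^2 + s*(10 - 65*z) + 14*z^2 - 9*z + 1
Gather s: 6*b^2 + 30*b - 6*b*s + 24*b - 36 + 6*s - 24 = 6*b^2 + 54*b + s*(6 - 6*b) - 60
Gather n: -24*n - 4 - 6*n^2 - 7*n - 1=-6*n^2 - 31*n - 5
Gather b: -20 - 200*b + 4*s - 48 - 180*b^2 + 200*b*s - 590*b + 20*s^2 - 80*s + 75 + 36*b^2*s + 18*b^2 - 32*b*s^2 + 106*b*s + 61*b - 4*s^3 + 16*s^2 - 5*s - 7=b^2*(36*s - 162) + b*(-32*s^2 + 306*s - 729) - 4*s^3 + 36*s^2 - 81*s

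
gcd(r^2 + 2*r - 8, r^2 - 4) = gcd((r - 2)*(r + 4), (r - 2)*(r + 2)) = r - 2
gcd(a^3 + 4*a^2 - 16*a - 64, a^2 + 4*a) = a + 4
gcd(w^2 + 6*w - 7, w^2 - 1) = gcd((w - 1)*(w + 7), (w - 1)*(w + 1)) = w - 1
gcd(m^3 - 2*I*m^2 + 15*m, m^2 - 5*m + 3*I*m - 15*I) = m + 3*I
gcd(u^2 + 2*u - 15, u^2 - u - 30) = u + 5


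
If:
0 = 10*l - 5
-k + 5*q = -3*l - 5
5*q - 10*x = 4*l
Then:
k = 10*x + 17/2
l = 1/2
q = 2*x + 2/5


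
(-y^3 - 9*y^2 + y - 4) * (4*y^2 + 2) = -4*y^5 - 36*y^4 + 2*y^3 - 34*y^2 + 2*y - 8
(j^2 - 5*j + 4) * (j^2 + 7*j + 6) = j^4 + 2*j^3 - 25*j^2 - 2*j + 24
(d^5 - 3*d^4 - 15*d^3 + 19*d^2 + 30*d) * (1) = d^5 - 3*d^4 - 15*d^3 + 19*d^2 + 30*d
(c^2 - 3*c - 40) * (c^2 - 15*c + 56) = c^4 - 18*c^3 + 61*c^2 + 432*c - 2240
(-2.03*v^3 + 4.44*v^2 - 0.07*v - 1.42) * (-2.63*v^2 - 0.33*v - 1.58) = 5.3389*v^5 - 11.0073*v^4 + 1.9263*v^3 - 3.2575*v^2 + 0.5792*v + 2.2436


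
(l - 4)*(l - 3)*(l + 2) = l^3 - 5*l^2 - 2*l + 24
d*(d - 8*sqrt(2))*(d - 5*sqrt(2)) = d^3 - 13*sqrt(2)*d^2 + 80*d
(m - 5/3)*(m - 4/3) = m^2 - 3*m + 20/9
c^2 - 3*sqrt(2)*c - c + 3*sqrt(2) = (c - 1)*(c - 3*sqrt(2))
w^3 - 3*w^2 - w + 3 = (w - 3)*(w - 1)*(w + 1)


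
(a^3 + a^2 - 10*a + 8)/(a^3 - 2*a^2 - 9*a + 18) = (a^2 + 3*a - 4)/(a^2 - 9)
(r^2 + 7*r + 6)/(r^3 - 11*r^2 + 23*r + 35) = (r + 6)/(r^2 - 12*r + 35)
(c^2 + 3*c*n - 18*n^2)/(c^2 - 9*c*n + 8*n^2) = (c^2 + 3*c*n - 18*n^2)/(c^2 - 9*c*n + 8*n^2)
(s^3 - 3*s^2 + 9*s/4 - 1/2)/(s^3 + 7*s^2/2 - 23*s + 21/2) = (s^2 - 5*s/2 + 1)/(s^2 + 4*s - 21)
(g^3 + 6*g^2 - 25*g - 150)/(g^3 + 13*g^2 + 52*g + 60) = (g - 5)/(g + 2)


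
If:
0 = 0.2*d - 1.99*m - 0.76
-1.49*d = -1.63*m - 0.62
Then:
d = -0.00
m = -0.38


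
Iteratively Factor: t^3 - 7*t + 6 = (t + 3)*(t^2 - 3*t + 2) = (t - 2)*(t + 3)*(t - 1)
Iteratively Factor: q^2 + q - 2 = (q + 2)*(q - 1)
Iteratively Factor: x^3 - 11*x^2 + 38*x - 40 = (x - 4)*(x^2 - 7*x + 10) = (x - 5)*(x - 4)*(x - 2)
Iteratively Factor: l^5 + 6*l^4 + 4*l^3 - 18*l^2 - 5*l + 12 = (l - 1)*(l^4 + 7*l^3 + 11*l^2 - 7*l - 12) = (l - 1)*(l + 1)*(l^3 + 6*l^2 + 5*l - 12) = (l - 1)^2*(l + 1)*(l^2 + 7*l + 12) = (l - 1)^2*(l + 1)*(l + 3)*(l + 4)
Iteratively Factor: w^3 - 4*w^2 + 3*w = (w)*(w^2 - 4*w + 3) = w*(w - 1)*(w - 3)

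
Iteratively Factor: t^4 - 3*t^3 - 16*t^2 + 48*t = (t - 4)*(t^3 + t^2 - 12*t) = t*(t - 4)*(t^2 + t - 12) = t*(t - 4)*(t + 4)*(t - 3)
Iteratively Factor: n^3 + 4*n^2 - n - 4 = (n + 1)*(n^2 + 3*n - 4) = (n - 1)*(n + 1)*(n + 4)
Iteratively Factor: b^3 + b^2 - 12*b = (b - 3)*(b^2 + 4*b) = (b - 3)*(b + 4)*(b)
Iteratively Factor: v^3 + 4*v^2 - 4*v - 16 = (v + 2)*(v^2 + 2*v - 8) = (v - 2)*(v + 2)*(v + 4)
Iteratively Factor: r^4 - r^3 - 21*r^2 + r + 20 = (r - 5)*(r^3 + 4*r^2 - r - 4) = (r - 5)*(r - 1)*(r^2 + 5*r + 4) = (r - 5)*(r - 1)*(r + 1)*(r + 4)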